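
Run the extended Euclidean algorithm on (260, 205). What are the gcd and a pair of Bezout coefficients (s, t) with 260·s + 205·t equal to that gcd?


Euclidean algorithm on (260, 205) — divide until remainder is 0:
  260 = 1 · 205 + 55
  205 = 3 · 55 + 40
  55 = 1 · 40 + 15
  40 = 2 · 15 + 10
  15 = 1 · 10 + 5
  10 = 2 · 5 + 0
gcd(260, 205) = 5.
Track Bezout coefficients alongside the remainders: start with r₀ = 260 = a·1 + b·0 (s = 1, t = 0) and r₁ = 205 = a·0 + b·1 (s = 0, t = 1); each new remainder r_{k+1} = r_{k-1} − q_k·r_k inherits s_{k+1} = s_{k-1} − q_k·s_k, t_{k+1} = t_{k-1} − q_k·t_k, so r_k = a·s_k + b·t_k at every step:
  q = 1: r = 55, s = 1 − 1·0 = 1, t = 0 − 1·1 = -1  (check: 260·1 + 205·(-1) = 55)
  q = 3: r = 40, s = 0 − 3·1 = -3, t = 1 − 3·(-1) = 4  (check: 260·(-3) + 205·4 = 40)
  q = 1: r = 15, s = 1 − 1·(-3) = 4, t = -1 − 1·4 = -5  (check: 260·4 + 205·(-5) = 15)
  q = 2: r = 10, s = -3 − 2·4 = -11, t = 4 − 2·(-5) = 14  (check: 260·(-11) + 205·14 = 10)
  q = 1: r = 5, s = 4 − 1·(-11) = 15, t = -5 − 1·14 = -19  (check: 260·15 + 205·(-19) = 5)
The row with r = 5 (the gcd) gives the Bezout coefficients s = 15, t = -19.
Result: 260 · (15) + 205 · (-19) = 5.

gcd(260, 205) = 5; s = 15, t = -19 (check: 260·15 + 205·(-19) = 5).


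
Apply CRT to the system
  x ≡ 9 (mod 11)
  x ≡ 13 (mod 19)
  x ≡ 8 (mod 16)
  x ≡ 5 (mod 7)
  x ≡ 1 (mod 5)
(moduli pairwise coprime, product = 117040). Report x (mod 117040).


Product of moduli M = 11 · 19 · 16 · 7 · 5 = 117040.
Merge one congruence at a time:
  Start: x ≡ 9 (mod 11).
  Combine with x ≡ 13 (mod 19); new modulus lcm = 209.
    Write x = 9 + 11·t and substitute into x ≡ 13 (mod 19): 11·t ≡ 13 − 9 = 4 (mod 19).
    The inverse of 11 mod 19 is 7 (since 11·7 = 77 = 4·19 + 1), so t ≡ 7·4 = 28 ≡ 9 (mod 19).
    Then x = 9 + 11·9 = 108, valid modulo lcm(11, 19) = 209: x ≡ 108 (mod 209).
  Combine with x ≡ 8 (mod 16); new modulus lcm = 3344.
    Write x = 108 + 209·t and substitute into x ≡ 8 (mod 16): 209·t ≡ 8 − 108 = -100 (mod 16).
    Reduce coefficients mod 16: 1·t ≡ 12 (mod 16).
    So t ≡ 12 (mod 16).
    Then x = 108 + 209·12 = 2616, valid modulo lcm(209, 16) = 3344: x ≡ 2616 (mod 3344).
  Combine with x ≡ 5 (mod 7); new modulus lcm = 23408.
    Write x = 2616 + 3344·t and substitute into x ≡ 5 (mod 7): 3344·t ≡ 5 − 2616 = -2611 (mod 7).
    Reduce coefficients mod 7: 5·t ≡ 0 (mod 7).
    The inverse of 5 mod 7 is 3 (since 5·3 = 15 = 2·7 + 1), so t ≡ 3·0 = 0 ≡ 0 (mod 7).
    Then x = 2616 + 3344·0 = 2616, valid modulo lcm(3344, 7) = 23408: x ≡ 2616 (mod 23408).
  Combine with x ≡ 1 (mod 5); new modulus lcm = 117040.
    Write x = 2616 + 23408·t and substitute into x ≡ 1 (mod 5): 23408·t ≡ 1 − 2616 = -2615 (mod 5).
    Reduce coefficients mod 5: 3·t ≡ 0 (mod 5).
    The inverse of 3 mod 5 is 2 (since 3·2 = 6 = 1·5 + 1), so t ≡ 2·0 = 0 ≡ 0 (mod 5).
    Then x = 2616 + 23408·0 = 2616, valid modulo lcm(23408, 5) = 117040: x ≡ 2616 (mod 117040).
Verify against each original: 2616 mod 11 = 9, 2616 mod 19 = 13, 2616 mod 16 = 8, 2616 mod 7 = 5, 2616 mod 5 = 1.

x ≡ 2616 (mod 117040).


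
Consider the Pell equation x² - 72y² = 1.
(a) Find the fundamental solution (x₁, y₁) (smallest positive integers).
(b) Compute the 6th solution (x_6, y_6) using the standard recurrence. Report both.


Step 1: Find the fundamental solution (x₁, y₁) of x² - 72y² = 1.
  Expand √72 as a continued fraction. a₀ = ⌊√72⌋ = 8; iterate m_{k+1} = d_k·a_k − m_k, d_{k+1} = (72 − m_{k+1}²)/d_k, a_{k+1} = ⌊(a₀ + m_{k+1})/d_{k+1}⌋ (starting m₀ = 0, d₀ = 1), with convergents p_k = a_k·p_{k-1} + p_{k-2}, q_k = a_k·q_{k-1} + q_{k-2} (p₋₁ = 1, q₋₁ = 0):
  k = 0: a₀ = 8; p₀/q₀ = 8/1; p₀² − 72·q₀² = 64 − 72 = -8.
  k = 1: m = 8, d = 8, a = ⌊(8 + 8)/8⌋ = 2; p/q = (2·8 + 1)/(2·1 + 0) = 17/2; p² − 72·q² = 289 − 288 = 1.
  The first convergent with p² − 72·q² = 1 gives the fundamental solution (x₁, y₁) = (17, 2).
Step 2: Apply the recurrence (x_{n+1}, y_{n+1}) = (x₁x_n + 72y₁y_n, x₁y_n + y₁x_n) repeatedly.
  From (x_1, y_1) = (17, 2): x_2 = 17·17 + 72·2·2 = 577; y_2 = 17·2 + 2·17 = 68.
  From (x_2, y_2) = (577, 68): x_3 = 17·577 + 72·2·68 = 19601; y_3 = 17·68 + 2·577 = 2310.
  From (x_3, y_3) = (19601, 2310): x_4 = 17·19601 + 72·2·2310 = 665857; y_4 = 17·2310 + 2·19601 = 78472.
  From (x_4, y_4) = (665857, 78472): x_5 = 17·665857 + 72·2·78472 = 22619537; y_5 = 17·78472 + 2·665857 = 2665738.
  From (x_5, y_5) = (22619537, 2665738): x_6 = 17·22619537 + 72·2·2665738 = 768398401; y_6 = 17·2665738 + 2·22619537 = 90556620.
Step 3: Verify x_6² - 72·y_6² = 590436102659356801 - 590436102659356800 = 1 (should be 1). ✓

(x_1, y_1) = (17, 2); (x_6, y_6) = (768398401, 90556620).


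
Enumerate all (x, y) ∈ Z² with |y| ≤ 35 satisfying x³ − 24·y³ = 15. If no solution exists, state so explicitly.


The equation is x³ - 24y³ = 15. For fixed y, x³ = 24·y³ + 15, so a solution requires the RHS to be a perfect cube.
Strategy: iterate y from -35 to 35, compute RHS = 24·y³ + 15, and check whether it is a (positive or negative) perfect cube.
Check small values of y:
  y = 0: RHS = 15 is not a perfect cube.
  y = 1: RHS = 39 is not a perfect cube.
  y = -1: RHS = -9 is not a perfect cube.
  y = 2: RHS = 207 is not a perfect cube.
  y = -2: RHS = -177 is not a perfect cube.
  y = 3: RHS = 663 is not a perfect cube.
  y = -3: RHS = -633 is not a perfect cube.
Continuing the search up to |y| = 35 finds no solutions either.
No (x, y) in the scanned range satisfies the equation.

No integer solutions with |y| ≤ 35.


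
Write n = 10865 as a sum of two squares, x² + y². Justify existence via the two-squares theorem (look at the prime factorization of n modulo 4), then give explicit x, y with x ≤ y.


Step 1: Factor n = 10865 = 5 · 41 · 53.
Step 2: Check the mod-4 condition on each prime factor: 5 ≡ 1 (mod 4), exponent 1; 41 ≡ 1 (mod 4), exponent 1; 53 ≡ 1 (mod 4), exponent 1.
All primes ≡ 3 (mod 4) appear to even exponent (or don't appear), so by the two-squares theorem n IS expressible as a sum of two squares.
Step 3: Build a representation. Here n = 5 · 41 · 53 is a product of primes ≡ 1 (mod 4). Each prime p ≡ 1 (mod 4) is itself a sum of two squares; find a² by testing p − a² for a perfect square:
  5: 5 − 1² = 4 = 2² ⇒ 5 = 1² + 2².
  41: 41 − 1² = 40, 41 − 2² = 37, 41 − 3² = 32, 41 − 4² = 25 = 5² ⇒ 41 = 4² + 5².
  53: 53 − 1² = 52, 53 − 2² = 49 = 7² ⇒ 53 = 2² + 7².
  Combine using the Brahmagupta–Fibonacci identity (a² + b²)(c² + d²) = (ac − bd)² + (ad + bc)² = (ac + bd)² + (ad − bc)²:
  5 · 41 = 205: from (1² + 2²)(4² + 5²), take (1·4 − 2·5, 1·5 + 2·4) = (4 − 10, 5 + 8) = (-6, 13); dropping signs (only squares matter) gives (6, 13); check 6² + 13² = 36 + 169 = 205 ✓.
  205 · 53 = 10865: from (6² + 13²)(2² + 7²), take (6·2 − 13·7, 6·7 + 13·2) = (12 − 91, 42 + 26) = (-79, 68); dropping signs (only squares matter) gives (79, 68); check 79² + 68² = 6241 + 4624 = 10865 ✓.
Step 4: Order so x ≤ y and verify: 68² + 79² = 4624 + 6241 = 10865 = n. ✓

n = 10865 = 68² + 79² (one valid representation with x ≤ y).


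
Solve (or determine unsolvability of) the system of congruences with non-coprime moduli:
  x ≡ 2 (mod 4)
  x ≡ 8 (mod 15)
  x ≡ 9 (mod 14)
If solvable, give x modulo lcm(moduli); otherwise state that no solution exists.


Moduli 4, 15, 14 are not pairwise coprime, so CRT works modulo lcm(m_i) when all pairwise compatibility conditions hold.
Pairwise compatibility: gcd(m_i, m_j) must divide a_i - a_j for every pair.
Merge one congruence at a time:
  Start: x ≡ 2 (mod 4).
  Combine with x ≡ 8 (mod 15): gcd(4, 15) = 1; 8 - 2 = 6, which IS divisible by 1, so compatible.
    Write x = 2 + 4·t and substitute into x ≡ 8 (mod 15): 4·t ≡ 8 − 2 = 6 (mod 15).
    The inverse of 4 mod 15 is 4 (since 4·4 = 16 = 1·15 + 1), so t ≡ 4·6 = 24 ≡ 9 (mod 15).
    Then x = 2 + 4·9 = 38, valid modulo lcm(4, 15) = 60: x ≡ 38 (mod 60).
  Combine with x ≡ 9 (mod 14): gcd(60, 14) = 2, and 9 - 38 = -29 is NOT divisible by 2.
    ⇒ system is inconsistent (no integer solution).

No solution (the system is inconsistent).


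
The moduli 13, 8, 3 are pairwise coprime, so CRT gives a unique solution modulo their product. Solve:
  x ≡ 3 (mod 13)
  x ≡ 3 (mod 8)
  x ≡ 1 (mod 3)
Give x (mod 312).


Moduli 13, 8, 3 are pairwise coprime; by CRT there is a unique solution modulo M = 13 · 8 · 3 = 312.
Solve pairwise, accumulating the modulus:
  Start with x ≡ 3 (mod 13).
  Combine with x ≡ 3 (mod 8): since gcd(13, 8) = 1, we get a unique residue mod 104.
    Write x = 3 + 13·t and substitute into x ≡ 3 (mod 8): 13·t ≡ 3 − 3 = 0 (mod 8).
    Reduce coefficients mod 8: 5·t ≡ 0 (mod 8).
    The inverse of 5 mod 8 is 5 (since 5·5 = 25 = 3·8 + 1), so t ≡ 5·0 = 0 ≡ 0 (mod 8).
    Then x = 3 + 13·0 = 3, valid modulo lcm(13, 8) = 104: x ≡ 3 (mod 104).
  Combine with x ≡ 1 (mod 3): since gcd(104, 3) = 1, we get a unique residue mod 312.
    Write x = 3 + 104·t and substitute into x ≡ 1 (mod 3): 104·t ≡ 1 − 3 = -2 (mod 3).
    Reduce coefficients mod 3: 2·t ≡ 1 (mod 3).
    The inverse of 2 mod 3 is 2 (since 2·2 = 4 = 1·3 + 1), so t ≡ 2·1 = 2 ≡ 2 (mod 3).
    Then x = 3 + 104·2 = 211, valid modulo lcm(104, 3) = 312: x ≡ 211 (mod 312).
Verify: 211 mod 13 = 3 ✓, 211 mod 8 = 3 ✓, 211 mod 3 = 1 ✓.

x ≡ 211 (mod 312).


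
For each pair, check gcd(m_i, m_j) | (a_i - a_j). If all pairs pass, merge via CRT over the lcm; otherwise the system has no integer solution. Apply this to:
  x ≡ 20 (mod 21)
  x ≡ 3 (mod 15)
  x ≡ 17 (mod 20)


Moduli 21, 15, 20 are not pairwise coprime, so CRT works modulo lcm(m_i) when all pairwise compatibility conditions hold.
Pairwise compatibility: gcd(m_i, m_j) must divide a_i - a_j for every pair.
Merge one congruence at a time:
  Start: x ≡ 20 (mod 21).
  Combine with x ≡ 3 (mod 15): gcd(21, 15) = 3, and 3 - 20 = -17 is NOT divisible by 3.
    ⇒ system is inconsistent (no integer solution).

No solution (the system is inconsistent).


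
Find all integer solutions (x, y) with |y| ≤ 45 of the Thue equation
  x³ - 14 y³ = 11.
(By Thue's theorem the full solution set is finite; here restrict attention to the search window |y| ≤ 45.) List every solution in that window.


The equation is x³ - 14y³ = 11. For fixed y, x³ = 14·y³ + 11, so a solution requires the RHS to be a perfect cube.
Strategy: iterate y from -45 to 45, compute RHS = 14·y³ + 11, and check whether it is a (positive or negative) perfect cube.
Check small values of y:
  y = 0: RHS = 11 is not a perfect cube.
  y = 1: RHS = 25 is not a perfect cube.
  y = -1: RHS = -3 is not a perfect cube.
  y = 2: RHS = 123 is not a perfect cube.
  y = -2: RHS = -101 is not a perfect cube.
  y = 3: RHS = 389 is not a perfect cube.
  y = -3: RHS = -367 is not a perfect cube.
Continuing the search up to |y| = 45 finds no solutions either.
No (x, y) in the scanned range satisfies the equation.

No integer solutions with |y| ≤ 45.


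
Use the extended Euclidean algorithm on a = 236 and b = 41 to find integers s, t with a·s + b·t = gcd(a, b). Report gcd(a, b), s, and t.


Euclidean algorithm on (236, 41) — divide until remainder is 0:
  236 = 5 · 41 + 31
  41 = 1 · 31 + 10
  31 = 3 · 10 + 1
  10 = 10 · 1 + 0
gcd(236, 41) = 1.
Track Bezout coefficients alongside the remainders: start with r₀ = 236 = a·1 + b·0 (s = 1, t = 0) and r₁ = 41 = a·0 + b·1 (s = 0, t = 1); each new remainder r_{k+1} = r_{k-1} − q_k·r_k inherits s_{k+1} = s_{k-1} − q_k·s_k, t_{k+1} = t_{k-1} − q_k·t_k, so r_k = a·s_k + b·t_k at every step:
  q = 5: r = 31, s = 1 − 5·0 = 1, t = 0 − 5·1 = -5  (check: 236·1 + 41·(-5) = 31)
  q = 1: r = 10, s = 0 − 1·1 = -1, t = 1 − 1·(-5) = 6  (check: 236·(-1) + 41·6 = 10)
  q = 3: r = 1, s = 1 − 3·(-1) = 4, t = -5 − 3·6 = -23  (check: 236·4 + 41·(-23) = 1)
The row with r = 1 (the gcd) gives the Bezout coefficients s = 4, t = -23.
Result: 236 · (4) + 41 · (-23) = 1.

gcd(236, 41) = 1; s = 4, t = -23 (check: 236·4 + 41·(-23) = 1).


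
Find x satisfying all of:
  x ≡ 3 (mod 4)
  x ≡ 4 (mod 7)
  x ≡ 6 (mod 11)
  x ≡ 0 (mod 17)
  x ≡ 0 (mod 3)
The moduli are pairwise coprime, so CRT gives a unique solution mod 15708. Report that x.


Product of moduli M = 4 · 7 · 11 · 17 · 3 = 15708.
Merge one congruence at a time:
  Start: x ≡ 3 (mod 4).
  Combine with x ≡ 4 (mod 7); new modulus lcm = 28.
    Write x = 3 + 4·t and substitute into x ≡ 4 (mod 7): 4·t ≡ 4 − 3 = 1 (mod 7).
    The inverse of 4 mod 7 is 2 (since 4·2 = 8 = 1·7 + 1), so t ≡ 2·1 = 2 ≡ 2 (mod 7).
    Then x = 3 + 4·2 = 11, valid modulo lcm(4, 7) = 28: x ≡ 11 (mod 28).
  Combine with x ≡ 6 (mod 11); new modulus lcm = 308.
    Write x = 11 + 28·t and substitute into x ≡ 6 (mod 11): 28·t ≡ 6 − 11 = -5 (mod 11).
    Reduce coefficients mod 11: 6·t ≡ 6 (mod 11).
    The inverse of 6 mod 11 is 2 (since 6·2 = 12 = 1·11 + 1), so t ≡ 2·6 = 12 ≡ 1 (mod 11).
    Then x = 11 + 28·1 = 39, valid modulo lcm(28, 11) = 308: x ≡ 39 (mod 308).
  Combine with x ≡ 0 (mod 17); new modulus lcm = 5236.
    Write x = 39 + 308·t and substitute into x ≡ 0 (mod 17): 308·t ≡ 0 − 39 = -39 (mod 17).
    Reduce coefficients mod 17: 2·t ≡ 12 (mod 17).
    The inverse of 2 mod 17 is 9 (since 2·9 = 18 = 1·17 + 1), so t ≡ 9·12 = 108 ≡ 6 (mod 17).
    Then x = 39 + 308·6 = 1887, valid modulo lcm(308, 17) = 5236: x ≡ 1887 (mod 5236).
  Combine with x ≡ 0 (mod 3); new modulus lcm = 15708.
    Write x = 1887 + 5236·t and substitute into x ≡ 0 (mod 3): 5236·t ≡ 0 − 1887 = -1887 (mod 3).
    Reduce coefficients mod 3: 1·t ≡ 0 (mod 3).
    So t ≡ 0 (mod 3).
    Then x = 1887 + 5236·0 = 1887, valid modulo lcm(5236, 3) = 15708: x ≡ 1887 (mod 15708).
Verify against each original: 1887 mod 4 = 3, 1887 mod 7 = 4, 1887 mod 11 = 6, 1887 mod 17 = 0, 1887 mod 3 = 0.

x ≡ 1887 (mod 15708).


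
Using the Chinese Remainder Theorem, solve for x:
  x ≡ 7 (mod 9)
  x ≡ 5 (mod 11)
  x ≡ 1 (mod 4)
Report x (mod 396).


Moduli 9, 11, 4 are pairwise coprime; by CRT there is a unique solution modulo M = 9 · 11 · 4 = 396.
Solve pairwise, accumulating the modulus:
  Start with x ≡ 7 (mod 9).
  Combine with x ≡ 5 (mod 11): since gcd(9, 11) = 1, we get a unique residue mod 99.
    Write x = 7 + 9·t and substitute into x ≡ 5 (mod 11): 9·t ≡ 5 − 7 = -2 (mod 11).
    Reduce coefficients mod 11: 9·t ≡ 9 (mod 11).
    The inverse of 9 mod 11 is 5 (since 9·5 = 45 = 4·11 + 1), so t ≡ 5·9 = 45 ≡ 1 (mod 11).
    Then x = 7 + 9·1 = 16, valid modulo lcm(9, 11) = 99: x ≡ 16 (mod 99).
  Combine with x ≡ 1 (mod 4): since gcd(99, 4) = 1, we get a unique residue mod 396.
    Write x = 16 + 99·t and substitute into x ≡ 1 (mod 4): 99·t ≡ 1 − 16 = -15 (mod 4).
    Reduce coefficients mod 4: 3·t ≡ 1 (mod 4).
    The inverse of 3 mod 4 is 3 (since 3·3 = 9 = 2·4 + 1), so t ≡ 3·1 = 3 ≡ 3 (mod 4).
    Then x = 16 + 99·3 = 313, valid modulo lcm(99, 4) = 396: x ≡ 313 (mod 396).
Verify: 313 mod 9 = 7 ✓, 313 mod 11 = 5 ✓, 313 mod 4 = 1 ✓.

x ≡ 313 (mod 396).


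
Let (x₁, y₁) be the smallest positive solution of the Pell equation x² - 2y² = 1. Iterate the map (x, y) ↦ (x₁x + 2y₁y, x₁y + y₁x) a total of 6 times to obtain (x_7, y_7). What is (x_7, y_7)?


Step 1: Find the fundamental solution (x₁, y₁) of x² - 2y² = 1.
  Expand √2 as a continued fraction. a₀ = ⌊√2⌋ = 1; iterate m_{k+1} = d_k·a_k − m_k, d_{k+1} = (2 − m_{k+1}²)/d_k, a_{k+1} = ⌊(a₀ + m_{k+1})/d_{k+1}⌋ (starting m₀ = 0, d₀ = 1), with convergents p_k = a_k·p_{k-1} + p_{k-2}, q_k = a_k·q_{k-1} + q_{k-2} (p₋₁ = 1, q₋₁ = 0):
  k = 0: a₀ = 1; p₀/q₀ = 1/1; p₀² − 2·q₀² = 1 − 2 = -1.
  k = 1: m = 1, d = 1, a = ⌊(1 + 1)/1⌋ = 2; p/q = (2·1 + 1)/(2·1 + 0) = 3/2; p² − 2·q² = 9 − 8 = 1.
  The first convergent with p² − 2·q² = 1 gives the fundamental solution (x₁, y₁) = (3, 2).
Step 2: Apply the recurrence (x_{n+1}, y_{n+1}) = (x₁x_n + 2y₁y_n, x₁y_n + y₁x_n) repeatedly.
  From (x_1, y_1) = (3, 2): x_2 = 3·3 + 2·2·2 = 17; y_2 = 3·2 + 2·3 = 12.
  From (x_2, y_2) = (17, 12): x_3 = 3·17 + 2·2·12 = 99; y_3 = 3·12 + 2·17 = 70.
  From (x_3, y_3) = (99, 70): x_4 = 3·99 + 2·2·70 = 577; y_4 = 3·70 + 2·99 = 408.
  From (x_4, y_4) = (577, 408): x_5 = 3·577 + 2·2·408 = 3363; y_5 = 3·408 + 2·577 = 2378.
  From (x_5, y_5) = (3363, 2378): x_6 = 3·3363 + 2·2·2378 = 19601; y_6 = 3·2378 + 2·3363 = 13860.
  From (x_6, y_6) = (19601, 13860): x_7 = 3·19601 + 2·2·13860 = 114243; y_7 = 3·13860 + 2·19601 = 80782.
Step 3: Verify x_7² - 2·y_7² = 13051463049 - 13051463048 = 1 (should be 1). ✓

(x_1, y_1) = (3, 2); (x_7, y_7) = (114243, 80782).


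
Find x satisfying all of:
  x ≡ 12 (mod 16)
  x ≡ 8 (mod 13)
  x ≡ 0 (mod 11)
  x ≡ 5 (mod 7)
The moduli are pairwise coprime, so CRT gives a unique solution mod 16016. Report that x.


Product of moduli M = 16 · 13 · 11 · 7 = 16016.
Merge one congruence at a time:
  Start: x ≡ 12 (mod 16).
  Combine with x ≡ 8 (mod 13); new modulus lcm = 208.
    Write x = 12 + 16·t and substitute into x ≡ 8 (mod 13): 16·t ≡ 8 − 12 = -4 (mod 13).
    Reduce coefficients mod 13: 3·t ≡ 9 (mod 13).
    The inverse of 3 mod 13 is 9 (since 3·9 = 27 = 2·13 + 1), so t ≡ 9·9 = 81 ≡ 3 (mod 13).
    Then x = 12 + 16·3 = 60, valid modulo lcm(16, 13) = 208: x ≡ 60 (mod 208).
  Combine with x ≡ 0 (mod 11); new modulus lcm = 2288.
    Write x = 60 + 208·t and substitute into x ≡ 0 (mod 11): 208·t ≡ 0 − 60 = -60 (mod 11).
    Reduce coefficients mod 11: 10·t ≡ 6 (mod 11).
    The inverse of 10 mod 11 is 10 (since 10·10 = 100 = 9·11 + 1), so t ≡ 10·6 = 60 ≡ 5 (mod 11).
    Then x = 60 + 208·5 = 1100, valid modulo lcm(208, 11) = 2288: x ≡ 1100 (mod 2288).
  Combine with x ≡ 5 (mod 7); new modulus lcm = 16016.
    Write x = 1100 + 2288·t and substitute into x ≡ 5 (mod 7): 2288·t ≡ 5 − 1100 = -1095 (mod 7).
    Reduce coefficients mod 7: 6·t ≡ 4 (mod 7).
    The inverse of 6 mod 7 is 6 (since 6·6 = 36 = 5·7 + 1), so t ≡ 6·4 = 24 ≡ 3 (mod 7).
    Then x = 1100 + 2288·3 = 7964, valid modulo lcm(2288, 7) = 16016: x ≡ 7964 (mod 16016).
Verify against each original: 7964 mod 16 = 12, 7964 mod 13 = 8, 7964 mod 11 = 0, 7964 mod 7 = 5.

x ≡ 7964 (mod 16016).


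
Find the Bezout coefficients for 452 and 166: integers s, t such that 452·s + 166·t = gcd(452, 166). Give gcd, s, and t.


Euclidean algorithm on (452, 166) — divide until remainder is 0:
  452 = 2 · 166 + 120
  166 = 1 · 120 + 46
  120 = 2 · 46 + 28
  46 = 1 · 28 + 18
  28 = 1 · 18 + 10
  18 = 1 · 10 + 8
  10 = 1 · 8 + 2
  8 = 4 · 2 + 0
gcd(452, 166) = 2.
Track Bezout coefficients alongside the remainders: start with r₀ = 452 = a·1 + b·0 (s = 1, t = 0) and r₁ = 166 = a·0 + b·1 (s = 0, t = 1); each new remainder r_{k+1} = r_{k-1} − q_k·r_k inherits s_{k+1} = s_{k-1} − q_k·s_k, t_{k+1} = t_{k-1} − q_k·t_k, so r_k = a·s_k + b·t_k at every step:
  q = 2: r = 120, s = 1 − 2·0 = 1, t = 0 − 2·1 = -2  (check: 452·1 + 166·(-2) = 120)
  q = 1: r = 46, s = 0 − 1·1 = -1, t = 1 − 1·(-2) = 3  (check: 452·(-1) + 166·3 = 46)
  q = 2: r = 28, s = 1 − 2·(-1) = 3, t = -2 − 2·3 = -8  (check: 452·3 + 166·(-8) = 28)
  q = 1: r = 18, s = -1 − 1·3 = -4, t = 3 − 1·(-8) = 11  (check: 452·(-4) + 166·11 = 18)
  q = 1: r = 10, s = 3 − 1·(-4) = 7, t = -8 − 1·11 = -19  (check: 452·7 + 166·(-19) = 10)
  q = 1: r = 8, s = -4 − 1·7 = -11, t = 11 − 1·(-19) = 30  (check: 452·(-11) + 166·30 = 8)
  q = 1: r = 2, s = 7 − 1·(-11) = 18, t = -19 − 1·30 = -49  (check: 452·18 + 166·(-49) = 2)
The row with r = 2 (the gcd) gives the Bezout coefficients s = 18, t = -49.
Result: 452 · (18) + 166 · (-49) = 2.

gcd(452, 166) = 2; s = 18, t = -49 (check: 452·18 + 166·(-49) = 2).


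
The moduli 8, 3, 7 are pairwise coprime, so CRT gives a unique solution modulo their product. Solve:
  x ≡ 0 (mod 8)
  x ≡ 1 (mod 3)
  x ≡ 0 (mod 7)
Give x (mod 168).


Moduli 8, 3, 7 are pairwise coprime; by CRT there is a unique solution modulo M = 8 · 3 · 7 = 168.
Solve pairwise, accumulating the modulus:
  Start with x ≡ 0 (mod 8).
  Combine with x ≡ 1 (mod 3): since gcd(8, 3) = 1, we get a unique residue mod 24.
    Write x = 0 + 8·t and substitute into x ≡ 1 (mod 3): 8·t ≡ 1 − 0 = 1 (mod 3).
    Reduce coefficients mod 3: 2·t ≡ 1 (mod 3).
    The inverse of 2 mod 3 is 2 (since 2·2 = 4 = 1·3 + 1), so t ≡ 2·1 = 2 ≡ 2 (mod 3).
    Then x = 0 + 8·2 = 16, valid modulo lcm(8, 3) = 24: x ≡ 16 (mod 24).
  Combine with x ≡ 0 (mod 7): since gcd(24, 7) = 1, we get a unique residue mod 168.
    Write x = 16 + 24·t and substitute into x ≡ 0 (mod 7): 24·t ≡ 0 − 16 = -16 (mod 7).
    Reduce coefficients mod 7: 3·t ≡ 5 (mod 7).
    The inverse of 3 mod 7 is 5 (since 3·5 = 15 = 2·7 + 1), so t ≡ 5·5 = 25 ≡ 4 (mod 7).
    Then x = 16 + 24·4 = 112, valid modulo lcm(24, 7) = 168: x ≡ 112 (mod 168).
Verify: 112 mod 8 = 0 ✓, 112 mod 3 = 1 ✓, 112 mod 7 = 0 ✓.

x ≡ 112 (mod 168).


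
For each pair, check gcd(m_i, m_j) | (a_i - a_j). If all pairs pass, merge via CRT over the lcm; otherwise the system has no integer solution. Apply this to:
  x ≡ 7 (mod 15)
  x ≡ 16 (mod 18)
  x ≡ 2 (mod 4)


Moduli 15, 18, 4 are not pairwise coprime, so CRT works modulo lcm(m_i) when all pairwise compatibility conditions hold.
Pairwise compatibility: gcd(m_i, m_j) must divide a_i - a_j for every pair.
Merge one congruence at a time:
  Start: x ≡ 7 (mod 15).
  Combine with x ≡ 16 (mod 18): gcd(15, 18) = 3; 16 - 7 = 9, which IS divisible by 3, so compatible.
    Write x = 7 + 15·t and substitute into x ≡ 16 (mod 18): 15·t ≡ 16 − 7 = 9 (mod 18).
    Divide the congruence (and modulus) by g = 3: 5·t ≡ 3 (mod 6).
    The inverse of 5 mod 6 is 5 (since 5·5 = 25 = 4·6 + 1), so t ≡ 5·3 = 15 ≡ 3 (mod 6).
    Then x = 7 + 15·3 = 52, valid modulo lcm(15, 18) = 90: x ≡ 52 (mod 90).
  Combine with x ≡ 2 (mod 4): gcd(90, 4) = 2; 2 - 52 = -50, which IS divisible by 2, so compatible.
    Write x = 52 + 90·t and substitute into x ≡ 2 (mod 4): 90·t ≡ 2 − 52 = -50 (mod 4).
    Divide the congruence (and modulus) by g = 2: 45·t ≡ -25 (mod 2).
    Reduce coefficients mod 2: 1·t ≡ 1 (mod 2).
    So t ≡ 1 (mod 2).
    Then x = 52 + 90·1 = 142, valid modulo lcm(90, 4) = 180: x ≡ 142 (mod 180).
Verify: 142 mod 15 = 7, 142 mod 18 = 16, 142 mod 4 = 2.

x ≡ 142 (mod 180).


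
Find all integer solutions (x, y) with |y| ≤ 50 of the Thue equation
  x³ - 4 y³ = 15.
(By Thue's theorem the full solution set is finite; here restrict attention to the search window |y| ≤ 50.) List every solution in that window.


The equation is x³ - 4y³ = 15. For fixed y, x³ = 4·y³ + 15, so a solution requires the RHS to be a perfect cube.
Strategy: iterate y from -50 to 50, compute RHS = 4·y³ + 15, and check whether it is a (positive or negative) perfect cube.
Check small values of y:
  y = 0: RHS = 15 is not a perfect cube.
  y = 1: RHS = 19 is not a perfect cube.
  y = -1: RHS = 11 is not a perfect cube.
  y = 2: RHS = 47 is not a perfect cube.
  y = -2: RHS = -17 is not a perfect cube.
  y = 3: RHS = 123 is not a perfect cube.
  y = -3: RHS = -93 is not a perfect cube.
Continuing the search up to |y| = 50 finds no solutions either.
No (x, y) in the scanned range satisfies the equation.

No integer solutions with |y| ≤ 50.


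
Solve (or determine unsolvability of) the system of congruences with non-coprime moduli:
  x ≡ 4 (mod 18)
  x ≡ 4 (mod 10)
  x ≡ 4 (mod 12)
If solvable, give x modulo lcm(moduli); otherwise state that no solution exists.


Moduli 18, 10, 12 are not pairwise coprime, so CRT works modulo lcm(m_i) when all pairwise compatibility conditions hold.
Pairwise compatibility: gcd(m_i, m_j) must divide a_i - a_j for every pair.
Merge one congruence at a time:
  Start: x ≡ 4 (mod 18).
  Combine with x ≡ 4 (mod 10): gcd(18, 10) = 2; 4 - 4 = 0, which IS divisible by 2, so compatible.
    Write x = 4 + 18·t and substitute into x ≡ 4 (mod 10): 18·t ≡ 4 − 4 = 0 (mod 10).
    Divide the congruence (and modulus) by g = 2: 9·t ≡ 0 (mod 5).
    Reduce coefficients mod 5: 4·t ≡ 0 (mod 5).
    The inverse of 4 mod 5 is 4 (since 4·4 = 16 = 3·5 + 1), so t ≡ 4·0 = 0 ≡ 0 (mod 5).
    Then x = 4 + 18·0 = 4, valid modulo lcm(18, 10) = 90: x ≡ 4 (mod 90).
  Combine with x ≡ 4 (mod 12): gcd(90, 12) = 6; 4 - 4 = 0, which IS divisible by 6, so compatible.
    Write x = 4 + 90·t and substitute into x ≡ 4 (mod 12): 90·t ≡ 4 − 4 = 0 (mod 12).
    Divide the congruence (and modulus) by g = 6: 15·t ≡ 0 (mod 2).
    Reduce coefficients mod 2: 1·t ≡ 0 (mod 2).
    So t ≡ 0 (mod 2).
    Then x = 4 + 90·0 = 4, valid modulo lcm(90, 12) = 180: x ≡ 4 (mod 180).
Verify: 4 mod 18 = 4, 4 mod 10 = 4, 4 mod 12 = 4.

x ≡ 4 (mod 180).


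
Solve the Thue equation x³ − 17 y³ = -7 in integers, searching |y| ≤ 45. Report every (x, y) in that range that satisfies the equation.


The equation is x³ - 17y³ = -7. For fixed y, x³ = 17·y³ − 7, so a solution requires the RHS to be a perfect cube.
Strategy: iterate y from -45 to 45, compute RHS = 17·y³ − 7, and check whether it is a (positive or negative) perfect cube.
Check small values of y:
  y = 0: RHS = -7 is not a perfect cube.
  y = 1: RHS = 10 is not a perfect cube.
  y = -1: RHS = -24 is not a perfect cube.
  y = 2: RHS = 129 is not a perfect cube.
  y = -2: RHS = -143 is not a perfect cube.
  y = 3: RHS = 452 is not a perfect cube.
  y = -3: RHS = -466 is not a perfect cube.
Continuing the search up to |y| = 45 finds no solutions either.
No (x, y) in the scanned range satisfies the equation.

No integer solutions with |y| ≤ 45.


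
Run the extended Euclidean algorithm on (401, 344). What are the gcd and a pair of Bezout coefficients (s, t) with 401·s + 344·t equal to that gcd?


Euclidean algorithm on (401, 344) — divide until remainder is 0:
  401 = 1 · 344 + 57
  344 = 6 · 57 + 2
  57 = 28 · 2 + 1
  2 = 2 · 1 + 0
gcd(401, 344) = 1.
Track Bezout coefficients alongside the remainders: start with r₀ = 401 = a·1 + b·0 (s = 1, t = 0) and r₁ = 344 = a·0 + b·1 (s = 0, t = 1); each new remainder r_{k+1} = r_{k-1} − q_k·r_k inherits s_{k+1} = s_{k-1} − q_k·s_k, t_{k+1} = t_{k-1} − q_k·t_k, so r_k = a·s_k + b·t_k at every step:
  q = 1: r = 57, s = 1 − 1·0 = 1, t = 0 − 1·1 = -1  (check: 401·1 + 344·(-1) = 57)
  q = 6: r = 2, s = 0 − 6·1 = -6, t = 1 − 6·(-1) = 7  (check: 401·(-6) + 344·7 = 2)
  q = 28: r = 1, s = 1 − 28·(-6) = 169, t = -1 − 28·7 = -197  (check: 401·169 + 344·(-197) = 1)
The row with r = 1 (the gcd) gives the Bezout coefficients s = 169, t = -197.
Result: 401 · (169) + 344 · (-197) = 1.

gcd(401, 344) = 1; s = 169, t = -197 (check: 401·169 + 344·(-197) = 1).


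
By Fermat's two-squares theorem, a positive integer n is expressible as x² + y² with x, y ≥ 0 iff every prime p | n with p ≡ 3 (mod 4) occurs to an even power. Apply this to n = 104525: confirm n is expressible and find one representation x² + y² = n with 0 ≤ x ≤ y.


Step 1: Factor n = 104525 = 5^2 · 37 · 113.
Step 2: Check the mod-4 condition on each prime factor: 5 ≡ 1 (mod 4), exponent 2; 37 ≡ 1 (mod 4), exponent 1; 113 ≡ 1 (mod 4), exponent 1.
All primes ≡ 3 (mod 4) appear to even exponent (or don't appear), so by the two-squares theorem n IS expressible as a sum of two squares.
Step 3: Build a representation. Group n = k² · m with k = 5 and m = 37 · 113 = 4181 (a product of primes ≡ 1 (mod 4)); a representation of m scales to one of n via (k·x)² + (k·y)² = k²(x² + y²). Each prime p ≡ 1 (mod 4) is itself a sum of two squares; find a² by testing p − a² for a perfect square:
  37: 37 − 1² = 36 = 6² ⇒ 37 = 1² + 6².
  113: 113 − 1² = 112, 113 − 2² = 109, 113 − 3² = 104, 113 − 4² = 97, 113 − 5² = 88, 113 − 6² = 77, 113 − 7² = 64 = 8² ⇒ 113 = 7² + 8².
  Combine using the Brahmagupta–Fibonacci identity (a² + b²)(c² + d²) = (ac − bd)² + (ad + bc)² = (ac + bd)² + (ad − bc)²:
  37 · 113 = 4181: from (1² + 6²)(7² + 8²), take (1·7 − 6·8, 1·8 + 6·7) = (7 − 48, 8 + 42) = (-41, 50); dropping signs (only squares matter) gives (41, 50); check 41² + 50² = 1681 + 2500 = 4181 ✓.
  Scale by k = 5: (5·41, 5·50) = (205, 250).
Step 4: Order so x ≤ y and verify: 205² + 250² = 42025 + 62500 = 104525 = n. ✓

n = 104525 = 205² + 250² (one valid representation with x ≤ y).


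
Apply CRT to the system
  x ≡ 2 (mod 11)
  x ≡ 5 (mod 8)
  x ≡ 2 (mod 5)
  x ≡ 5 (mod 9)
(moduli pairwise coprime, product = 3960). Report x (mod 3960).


Product of moduli M = 11 · 8 · 5 · 9 = 3960.
Merge one congruence at a time:
  Start: x ≡ 2 (mod 11).
  Combine with x ≡ 5 (mod 8); new modulus lcm = 88.
    Write x = 2 + 11·t and substitute into x ≡ 5 (mod 8): 11·t ≡ 5 − 2 = 3 (mod 8).
    Reduce coefficients mod 8: 3·t ≡ 3 (mod 8).
    The inverse of 3 mod 8 is 3 (since 3·3 = 9 = 1·8 + 1), so t ≡ 3·3 = 9 ≡ 1 (mod 8).
    Then x = 2 + 11·1 = 13, valid modulo lcm(11, 8) = 88: x ≡ 13 (mod 88).
  Combine with x ≡ 2 (mod 5); new modulus lcm = 440.
    Write x = 13 + 88·t and substitute into x ≡ 2 (mod 5): 88·t ≡ 2 − 13 = -11 (mod 5).
    Reduce coefficients mod 5: 3·t ≡ 4 (mod 5).
    The inverse of 3 mod 5 is 2 (since 3·2 = 6 = 1·5 + 1), so t ≡ 2·4 = 8 ≡ 3 (mod 5).
    Then x = 13 + 88·3 = 277, valid modulo lcm(88, 5) = 440: x ≡ 277 (mod 440).
  Combine with x ≡ 5 (mod 9); new modulus lcm = 3960.
    Write x = 277 + 440·t and substitute into x ≡ 5 (mod 9): 440·t ≡ 5 − 277 = -272 (mod 9).
    Reduce coefficients mod 9: 8·t ≡ 7 (mod 9).
    The inverse of 8 mod 9 is 8 (since 8·8 = 64 = 7·9 + 1), so t ≡ 8·7 = 56 ≡ 2 (mod 9).
    Then x = 277 + 440·2 = 1157, valid modulo lcm(440, 9) = 3960: x ≡ 1157 (mod 3960).
Verify against each original: 1157 mod 11 = 2, 1157 mod 8 = 5, 1157 mod 5 = 2, 1157 mod 9 = 5.

x ≡ 1157 (mod 3960).


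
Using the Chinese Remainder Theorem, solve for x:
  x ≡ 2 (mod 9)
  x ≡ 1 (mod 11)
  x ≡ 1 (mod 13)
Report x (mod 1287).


Moduli 9, 11, 13 are pairwise coprime; by CRT there is a unique solution modulo M = 9 · 11 · 13 = 1287.
Solve pairwise, accumulating the modulus:
  Start with x ≡ 2 (mod 9).
  Combine with x ≡ 1 (mod 11): since gcd(9, 11) = 1, we get a unique residue mod 99.
    Write x = 2 + 9·t and substitute into x ≡ 1 (mod 11): 9·t ≡ 1 − 2 = -1 (mod 11).
    Reduce coefficients mod 11: 9·t ≡ 10 (mod 11).
    The inverse of 9 mod 11 is 5 (since 9·5 = 45 = 4·11 + 1), so t ≡ 5·10 = 50 ≡ 6 (mod 11).
    Then x = 2 + 9·6 = 56, valid modulo lcm(9, 11) = 99: x ≡ 56 (mod 99).
  Combine with x ≡ 1 (mod 13): since gcd(99, 13) = 1, we get a unique residue mod 1287.
    Write x = 56 + 99·t and substitute into x ≡ 1 (mod 13): 99·t ≡ 1 − 56 = -55 (mod 13).
    Reduce coefficients mod 13: 8·t ≡ 10 (mod 13).
    The inverse of 8 mod 13 is 5 (since 8·5 = 40 = 3·13 + 1), so t ≡ 5·10 = 50 ≡ 11 (mod 13).
    Then x = 56 + 99·11 = 1145, valid modulo lcm(99, 13) = 1287: x ≡ 1145 (mod 1287).
Verify: 1145 mod 9 = 2 ✓, 1145 mod 11 = 1 ✓, 1145 mod 13 = 1 ✓.

x ≡ 1145 (mod 1287).


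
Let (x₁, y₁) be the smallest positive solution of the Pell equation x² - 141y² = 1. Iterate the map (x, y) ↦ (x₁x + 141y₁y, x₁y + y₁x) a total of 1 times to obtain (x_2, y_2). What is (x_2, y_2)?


Step 1: Find the fundamental solution (x₁, y₁) of x² - 141y² = 1.
  Expand √141 as a continued fraction. a₀ = ⌊√141⌋ = 11; iterate m_{k+1} = d_k·a_k − m_k, d_{k+1} = (141 − m_{k+1}²)/d_k, a_{k+1} = ⌊(a₀ + m_{k+1})/d_{k+1}⌋ (starting m₀ = 0, d₀ = 1), with convergents p_k = a_k·p_{k-1} + p_{k-2}, q_k = a_k·q_{k-1} + q_{k-2} (p₋₁ = 1, q₋₁ = 0):
  k = 0: a₀ = 11; p₀/q₀ = 11/1; p₀² − 141·q₀² = 121 − 141 = -20.
  k = 1: m = 11, d = 20, a = ⌊(11 + 11)/20⌋ = 1; p/q = (1·11 + 1)/(1·1 + 0) = 12/1; p² − 141·q² = 144 − 141 = 3.
  k = 2: m = 9, d = 3, a = ⌊(11 + 9)/3⌋ = 6; p/q = (6·12 + 11)/(6·1 + 1) = 83/7; p² − 141·q² = 6889 − 6909 = -20.
  k = 3: m = 9, d = 20, a = ⌊(11 + 9)/20⌋ = 1; p/q = (1·83 + 12)/(1·7 + 1) = 95/8; p² − 141·q² = 9025 − 9024 = 1.
  The first convergent with p² − 141·q² = 1 gives the fundamental solution (x₁, y₁) = (95, 8).
Step 2: Apply the recurrence (x_{n+1}, y_{n+1}) = (x₁x_n + 141y₁y_n, x₁y_n + y₁x_n) repeatedly.
  From (x_1, y_1) = (95, 8): x_2 = 95·95 + 141·8·8 = 18049; y_2 = 95·8 + 8·95 = 1520.
Step 3: Verify x_2² - 141·y_2² = 325766401 - 325766400 = 1 (should be 1). ✓

(x_1, y_1) = (95, 8); (x_2, y_2) = (18049, 1520).


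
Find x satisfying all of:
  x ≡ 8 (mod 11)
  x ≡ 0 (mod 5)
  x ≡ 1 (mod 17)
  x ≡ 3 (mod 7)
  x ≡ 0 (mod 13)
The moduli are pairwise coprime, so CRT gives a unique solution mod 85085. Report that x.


Product of moduli M = 11 · 5 · 17 · 7 · 13 = 85085.
Merge one congruence at a time:
  Start: x ≡ 8 (mod 11).
  Combine with x ≡ 0 (mod 5); new modulus lcm = 55.
    Write x = 8 + 11·t and substitute into x ≡ 0 (mod 5): 11·t ≡ 0 − 8 = -8 (mod 5).
    Reduce coefficients mod 5: 1·t ≡ 2 (mod 5).
    So t ≡ 2 (mod 5).
    Then x = 8 + 11·2 = 30, valid modulo lcm(11, 5) = 55: x ≡ 30 (mod 55).
  Combine with x ≡ 1 (mod 17); new modulus lcm = 935.
    Write x = 30 + 55·t and substitute into x ≡ 1 (mod 17): 55·t ≡ 1 − 30 = -29 (mod 17).
    Reduce coefficients mod 17: 4·t ≡ 5 (mod 17).
    The inverse of 4 mod 17 is 13 (since 4·13 = 52 = 3·17 + 1), so t ≡ 13·5 = 65 ≡ 14 (mod 17).
    Then x = 30 + 55·14 = 800, valid modulo lcm(55, 17) = 935: x ≡ 800 (mod 935).
  Combine with x ≡ 3 (mod 7); new modulus lcm = 6545.
    Write x = 800 + 935·t and substitute into x ≡ 3 (mod 7): 935·t ≡ 3 − 800 = -797 (mod 7).
    Reduce coefficients mod 7: 4·t ≡ 1 (mod 7).
    The inverse of 4 mod 7 is 2 (since 4·2 = 8 = 1·7 + 1), so t ≡ 2·1 = 2 ≡ 2 (mod 7).
    Then x = 800 + 935·2 = 2670, valid modulo lcm(935, 7) = 6545: x ≡ 2670 (mod 6545).
  Combine with x ≡ 0 (mod 13); new modulus lcm = 85085.
    Write x = 2670 + 6545·t and substitute into x ≡ 0 (mod 13): 6545·t ≡ 0 − 2670 = -2670 (mod 13).
    Reduce coefficients mod 13: 6·t ≡ 8 (mod 13).
    The inverse of 6 mod 13 is 11 (since 6·11 = 66 = 5·13 + 1), so t ≡ 11·8 = 88 ≡ 10 (mod 13).
    Then x = 2670 + 6545·10 = 68120, valid modulo lcm(6545, 13) = 85085: x ≡ 68120 (mod 85085).
Verify against each original: 68120 mod 11 = 8, 68120 mod 5 = 0, 68120 mod 17 = 1, 68120 mod 7 = 3, 68120 mod 13 = 0.

x ≡ 68120 (mod 85085).


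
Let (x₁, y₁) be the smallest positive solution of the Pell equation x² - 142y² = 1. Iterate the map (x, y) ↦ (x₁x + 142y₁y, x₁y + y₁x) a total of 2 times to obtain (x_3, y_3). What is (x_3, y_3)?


Step 1: Find the fundamental solution (x₁, y₁) of x² - 142y² = 1.
  Expand √142 as a continued fraction. a₀ = ⌊√142⌋ = 11; iterate m_{k+1} = d_k·a_k − m_k, d_{k+1} = (142 − m_{k+1}²)/d_k, a_{k+1} = ⌊(a₀ + m_{k+1})/d_{k+1}⌋ (starting m₀ = 0, d₀ = 1), with convergents p_k = a_k·p_{k-1} + p_{k-2}, q_k = a_k·q_{k-1} + q_{k-2} (p₋₁ = 1, q₋₁ = 0):
  k = 0: a₀ = 11; p₀/q₀ = 11/1; p₀² − 142·q₀² = 121 − 142 = -21.
  k = 1: m = 11, d = 21, a = ⌊(11 + 11)/21⌋ = 1; p/q = (1·11 + 1)/(1·1 + 0) = 12/1; p² − 142·q² = 144 − 142 = 2.
  k = 2: m = 10, d = 2, a = ⌊(11 + 10)/2⌋ = 10; p/q = (10·12 + 11)/(10·1 + 1) = 131/11; p² − 142·q² = 17161 − 17182 = -21.
  k = 3: m = 10, d = 21, a = ⌊(11 + 10)/21⌋ = 1; p/q = (1·131 + 12)/(1·11 + 1) = 143/12; p² − 142·q² = 20449 − 20448 = 1.
  The first convergent with p² − 142·q² = 1 gives the fundamental solution (x₁, y₁) = (143, 12).
Step 2: Apply the recurrence (x_{n+1}, y_{n+1}) = (x₁x_n + 142y₁y_n, x₁y_n + y₁x_n) repeatedly.
  From (x_1, y_1) = (143, 12): x_2 = 143·143 + 142·12·12 = 40897; y_2 = 143·12 + 12·143 = 3432.
  From (x_2, y_2) = (40897, 3432): x_3 = 143·40897 + 142·12·3432 = 11696399; y_3 = 143·3432 + 12·40897 = 981540.
Step 3: Verify x_3² - 142·y_3² = 136805749567201 - 136805749567200 = 1 (should be 1). ✓

(x_1, y_1) = (143, 12); (x_3, y_3) = (11696399, 981540).


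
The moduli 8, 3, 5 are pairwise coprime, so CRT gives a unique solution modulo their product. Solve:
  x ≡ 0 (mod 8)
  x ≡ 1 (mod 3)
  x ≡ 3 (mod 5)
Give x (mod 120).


Moduli 8, 3, 5 are pairwise coprime; by CRT there is a unique solution modulo M = 8 · 3 · 5 = 120.
Solve pairwise, accumulating the modulus:
  Start with x ≡ 0 (mod 8).
  Combine with x ≡ 1 (mod 3): since gcd(8, 3) = 1, we get a unique residue mod 24.
    Write x = 0 + 8·t and substitute into x ≡ 1 (mod 3): 8·t ≡ 1 − 0 = 1 (mod 3).
    Reduce coefficients mod 3: 2·t ≡ 1 (mod 3).
    The inverse of 2 mod 3 is 2 (since 2·2 = 4 = 1·3 + 1), so t ≡ 2·1 = 2 ≡ 2 (mod 3).
    Then x = 0 + 8·2 = 16, valid modulo lcm(8, 3) = 24: x ≡ 16 (mod 24).
  Combine with x ≡ 3 (mod 5): since gcd(24, 5) = 1, we get a unique residue mod 120.
    Write x = 16 + 24·t and substitute into x ≡ 3 (mod 5): 24·t ≡ 3 − 16 = -13 (mod 5).
    Reduce coefficients mod 5: 4·t ≡ 2 (mod 5).
    The inverse of 4 mod 5 is 4 (since 4·4 = 16 = 3·5 + 1), so t ≡ 4·2 = 8 ≡ 3 (mod 5).
    Then x = 16 + 24·3 = 88, valid modulo lcm(24, 5) = 120: x ≡ 88 (mod 120).
Verify: 88 mod 8 = 0 ✓, 88 mod 3 = 1 ✓, 88 mod 5 = 3 ✓.

x ≡ 88 (mod 120).


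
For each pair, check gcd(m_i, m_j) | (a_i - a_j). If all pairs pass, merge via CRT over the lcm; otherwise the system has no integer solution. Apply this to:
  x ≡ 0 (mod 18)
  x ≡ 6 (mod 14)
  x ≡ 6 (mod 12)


Moduli 18, 14, 12 are not pairwise coprime, so CRT works modulo lcm(m_i) when all pairwise compatibility conditions hold.
Pairwise compatibility: gcd(m_i, m_j) must divide a_i - a_j for every pair.
Merge one congruence at a time:
  Start: x ≡ 0 (mod 18).
  Combine with x ≡ 6 (mod 14): gcd(18, 14) = 2; 6 - 0 = 6, which IS divisible by 2, so compatible.
    Write x = 0 + 18·t and substitute into x ≡ 6 (mod 14): 18·t ≡ 6 − 0 = 6 (mod 14).
    Divide the congruence (and modulus) by g = 2: 9·t ≡ 3 (mod 7).
    Reduce coefficients mod 7: 2·t ≡ 3 (mod 7).
    The inverse of 2 mod 7 is 4 (since 2·4 = 8 = 1·7 + 1), so t ≡ 4·3 = 12 ≡ 5 (mod 7).
    Then x = 0 + 18·5 = 90, valid modulo lcm(18, 14) = 126: x ≡ 90 (mod 126).
  Combine with x ≡ 6 (mod 12): gcd(126, 12) = 6; 6 - 90 = -84, which IS divisible by 6, so compatible.
    Write x = 90 + 126·t and substitute into x ≡ 6 (mod 12): 126·t ≡ 6 − 90 = -84 (mod 12).
    Divide the congruence (and modulus) by g = 6: 21·t ≡ -14 (mod 2).
    Reduce coefficients mod 2: 1·t ≡ 0 (mod 2).
    So t ≡ 0 (mod 2).
    Then x = 90 + 126·0 = 90, valid modulo lcm(126, 12) = 252: x ≡ 90 (mod 252).
Verify: 90 mod 18 = 0, 90 mod 14 = 6, 90 mod 12 = 6.

x ≡ 90 (mod 252).


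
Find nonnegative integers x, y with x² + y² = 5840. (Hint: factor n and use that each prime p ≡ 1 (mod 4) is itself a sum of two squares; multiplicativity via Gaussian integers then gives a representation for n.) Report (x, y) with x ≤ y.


Step 1: Factor n = 5840 = 2^4 · 5 · 73.
Step 2: Check the mod-4 condition on each prime factor: 2 = 2 (special); 5 ≡ 1 (mod 4), exponent 1; 73 ≡ 1 (mod 4), exponent 1.
All primes ≡ 3 (mod 4) appear to even exponent (or don't appear), so by the two-squares theorem n IS expressible as a sum of two squares.
Step 3: Build a representation. Group n = k² · m with k = 4 and m = 5 · 73 = 365 (a product of primes ≡ 1 (mod 4)); a representation of m scales to one of n via (k·x)² + (k·y)² = k²(x² + y²). Each prime p ≡ 1 (mod 4) is itself a sum of two squares; find a² by testing p − a² for a perfect square:
  5: 5 − 1² = 4 = 2² ⇒ 5 = 1² + 2².
  73: 73 − 1² = 72, 73 − 2² = 69, 73 − 3² = 64 = 8² ⇒ 73 = 3² + 8².
  Combine using the Brahmagupta–Fibonacci identity (a² + b²)(c² + d²) = (ac − bd)² + (ad + bc)² = (ac + bd)² + (ad − bc)²:
  5 · 73 = 365: from (1² + 2²)(3² + 8²), take (1·3 − 2·8, 1·8 + 2·3) = (3 − 16, 8 + 6) = (-13, 14); dropping signs (only squares matter) gives (13, 14); check 13² + 14² = 169 + 196 = 365 ✓.
  Scale by k = 4: (4·13, 4·14) = (52, 56).
Step 4: Order so x ≤ y and verify: 52² + 56² = 2704 + 3136 = 5840 = n. ✓

n = 5840 = 52² + 56² (one valid representation with x ≤ y).
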